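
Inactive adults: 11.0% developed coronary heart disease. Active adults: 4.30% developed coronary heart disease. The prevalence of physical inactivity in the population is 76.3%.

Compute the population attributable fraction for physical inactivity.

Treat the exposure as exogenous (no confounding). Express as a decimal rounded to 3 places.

p₁ = 0.11, p₀ = 0.043.
Overall risk P(Y=1) = π·p₁ + (1−π)·p₀ = 0.763×0.11 + 0.237×0.043 = 0.094121.
Under exogeneity, PAF = [P(Y=1) − p₀] / P(Y=1).
PAF = (0.094121 − 0.043) / 0.094121 ≈ 0.5431

PAF ≈ 0.543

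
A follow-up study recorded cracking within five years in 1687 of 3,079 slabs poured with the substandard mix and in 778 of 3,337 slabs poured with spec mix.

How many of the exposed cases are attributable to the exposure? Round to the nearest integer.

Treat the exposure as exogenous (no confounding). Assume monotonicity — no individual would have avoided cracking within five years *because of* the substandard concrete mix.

about 969 cases

p₁ = P(outcome | exposed) = 1687/3079 = 0.54791
p₀ = P(outcome | unexposed) = 778/3337 = 0.23314
PN = (p₁ − p₀)/p₁ = (0.54791 − 0.23314) / 0.54791 ≈ 0.57448.
Attributable cases ≈ PN × (exposed cases) = 0.57448 × 1687 ≈ 969.15.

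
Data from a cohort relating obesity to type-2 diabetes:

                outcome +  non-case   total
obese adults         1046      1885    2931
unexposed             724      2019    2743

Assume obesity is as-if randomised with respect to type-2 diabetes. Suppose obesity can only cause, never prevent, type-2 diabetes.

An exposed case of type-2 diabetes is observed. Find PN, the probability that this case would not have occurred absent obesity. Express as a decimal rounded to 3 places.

p₁ = P(outcome | exposed) = 1046/2931 = 0.35687
p₀ = P(outcome | unexposed) = 724/2743 = 0.26394
Under exogeneity and monotonicity, PN = (p₁ − p₀)/p₁.
PN = (0.35687 − 0.26394) / 0.35687 ≈ 0.2604

PN ≈ 0.260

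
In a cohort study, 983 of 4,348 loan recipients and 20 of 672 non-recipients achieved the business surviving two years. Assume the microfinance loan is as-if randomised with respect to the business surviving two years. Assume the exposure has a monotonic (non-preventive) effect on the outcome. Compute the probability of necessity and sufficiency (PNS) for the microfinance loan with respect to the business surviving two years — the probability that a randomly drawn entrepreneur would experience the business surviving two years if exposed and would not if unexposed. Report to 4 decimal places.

p₁ = P(outcome | exposed) = 983/4348 = 0.22608
p₀ = P(outcome | unexposed) = 20/672 = 0.029762
Under exogeneity and monotonicity, PNS = p₁ − p₀.
PNS = 0.22608 − 0.029762 = 0.19632

PNS ≈ 0.1963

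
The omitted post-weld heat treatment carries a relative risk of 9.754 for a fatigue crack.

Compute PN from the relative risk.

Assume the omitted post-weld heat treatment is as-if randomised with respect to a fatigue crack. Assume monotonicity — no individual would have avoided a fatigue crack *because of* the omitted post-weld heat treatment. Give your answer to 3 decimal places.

Under exogeneity and monotonicity, PN = (RR − 1) / RR = 1 − 1/RR.
PN = (9.754 − 1) / 9.754 = 8.754 / 9.754 ≈ 0.8975

PN ≈ 0.897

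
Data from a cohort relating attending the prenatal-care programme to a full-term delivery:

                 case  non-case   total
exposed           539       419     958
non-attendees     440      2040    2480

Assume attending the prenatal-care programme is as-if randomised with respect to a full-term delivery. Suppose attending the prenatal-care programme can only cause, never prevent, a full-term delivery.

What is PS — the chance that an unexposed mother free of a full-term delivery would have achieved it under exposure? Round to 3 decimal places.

PS ≈ 0.468

p₁ = P(outcome | exposed) = 539/958 = 0.56263
p₀ = P(outcome | unexposed) = 440/2480 = 0.17742
Under exogeneity and monotonicity, PS = (p₁ − p₀)/(1 − p₀).
PS = (0.56263 − 0.17742) / 0.82258 ≈ 0.4683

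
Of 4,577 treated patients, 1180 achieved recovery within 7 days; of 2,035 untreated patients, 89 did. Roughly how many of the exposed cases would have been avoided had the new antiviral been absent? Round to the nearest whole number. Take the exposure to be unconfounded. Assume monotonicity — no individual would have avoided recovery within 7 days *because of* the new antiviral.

p₁ = P(outcome | exposed) = 1180/4577 = 0.25781
p₀ = P(outcome | unexposed) = 89/2035 = 0.043735
PN = (p₁ − p₀)/p₁ = (0.25781 − 0.043735) / 0.25781 ≈ 0.83036.
Attributable cases ≈ PN × (exposed cases) = 0.83036 × 1180 ≈ 979.83.

about 980 cases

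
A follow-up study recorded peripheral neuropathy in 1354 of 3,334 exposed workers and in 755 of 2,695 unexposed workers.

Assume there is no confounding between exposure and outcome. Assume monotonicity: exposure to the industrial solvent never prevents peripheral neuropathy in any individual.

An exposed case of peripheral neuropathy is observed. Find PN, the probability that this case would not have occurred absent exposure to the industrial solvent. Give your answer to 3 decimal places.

p₁ = P(outcome | exposed) = 1354/3334 = 0.40612
p₀ = P(outcome | unexposed) = 755/2695 = 0.28015
Under exogeneity and monotonicity, PN = (p₁ − p₀) / p₁.
PN = (0.40612 − 0.28015) / 0.40612 = 0.12597 / 0.40612 ≈ 0.3102

PN ≈ 0.310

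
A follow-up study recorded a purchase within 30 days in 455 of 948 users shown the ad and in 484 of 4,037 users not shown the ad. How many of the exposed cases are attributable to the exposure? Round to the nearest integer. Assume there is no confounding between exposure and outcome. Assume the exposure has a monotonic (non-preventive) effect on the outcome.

p₁ = P(outcome | exposed) = 455/948 = 0.47996
p₀ = P(outcome | unexposed) = 484/4037 = 0.11989
PN = (p₁ − p₀)/p₁ = (0.47996 − 0.11989) / 0.47996 ≈ 0.75021.
Attributable cases ≈ PN × (exposed cases) = 0.75021 × 455 ≈ 341.34.

about 341 cases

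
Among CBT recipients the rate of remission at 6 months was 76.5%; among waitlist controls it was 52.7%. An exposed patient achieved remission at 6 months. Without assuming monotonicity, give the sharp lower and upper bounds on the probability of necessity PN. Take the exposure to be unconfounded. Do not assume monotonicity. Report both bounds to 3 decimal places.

0.311 ≤ PN ≤ 0.618

p₁ = 0.765, p₀ = 0.527.
Under exogeneity alone the bounds on PN are max{0,(p₁−p₀)/p₁} ≤ PN ≤ min{1,(1−p₀)/p₁}.
  lower = (p₁ − p₀)/p₁ = 0.238 / 0.765 ≈ 0.3111
  upper = min{1, (1 − p₀)/p₁} = 0.473 / 0.765 ≈ 0.6183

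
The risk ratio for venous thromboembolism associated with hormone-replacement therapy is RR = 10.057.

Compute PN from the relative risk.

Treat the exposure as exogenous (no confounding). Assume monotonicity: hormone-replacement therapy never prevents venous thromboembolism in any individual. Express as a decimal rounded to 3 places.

Under exogeneity and monotonicity, PN = (RR − 1) / RR = 1 − 1/RR.
PN = (10.057 − 1) / 10.057 = 9.057 / 10.057 ≈ 0.9006

PN ≈ 0.901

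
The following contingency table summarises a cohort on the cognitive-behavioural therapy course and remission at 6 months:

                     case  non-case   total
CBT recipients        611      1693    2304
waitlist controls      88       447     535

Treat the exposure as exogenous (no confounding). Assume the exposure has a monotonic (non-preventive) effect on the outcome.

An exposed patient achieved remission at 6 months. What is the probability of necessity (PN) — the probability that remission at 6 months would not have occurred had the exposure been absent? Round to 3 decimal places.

PN ≈ 0.380

p₁ = P(outcome | exposed) = 611/2304 = 0.26519
p₀ = P(outcome | unexposed) = 88/535 = 0.16449
Under exogeneity and monotonicity, PN = (p₁ − p₀)/p₁.
PN = (0.26519 − 0.16449) / 0.26519 ≈ 0.3797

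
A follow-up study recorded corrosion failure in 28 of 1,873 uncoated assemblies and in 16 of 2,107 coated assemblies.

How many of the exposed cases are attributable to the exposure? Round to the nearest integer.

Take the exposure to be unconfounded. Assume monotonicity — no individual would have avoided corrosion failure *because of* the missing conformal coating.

p₁ = P(outcome | exposed) = 28/1873 = 0.014949
p₀ = P(outcome | unexposed) = 16/2107 = 0.0075937
PN = (p₁ − p₀)/p₁ = (0.014949 − 0.0075937) / 0.014949 ≈ 0.49203.
Attributable cases ≈ PN × (exposed cases) = 0.49203 × 28 ≈ 13.78.

about 14 cases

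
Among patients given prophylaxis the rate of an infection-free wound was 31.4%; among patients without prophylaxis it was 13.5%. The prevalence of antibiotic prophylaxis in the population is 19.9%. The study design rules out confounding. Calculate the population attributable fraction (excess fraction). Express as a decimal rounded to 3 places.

PAF ≈ 0.209

p₁ = 0.314, p₀ = 0.135.
Overall risk P(Y=1) = π·p₁ + (1−π)·p₀ = 0.199×0.314 + 0.801×0.135 = 0.17062.
Under exogeneity, PAF = [P(Y=1) − p₀] / P(Y=1).
PAF = (0.17062 − 0.135) / 0.17062 ≈ 0.2088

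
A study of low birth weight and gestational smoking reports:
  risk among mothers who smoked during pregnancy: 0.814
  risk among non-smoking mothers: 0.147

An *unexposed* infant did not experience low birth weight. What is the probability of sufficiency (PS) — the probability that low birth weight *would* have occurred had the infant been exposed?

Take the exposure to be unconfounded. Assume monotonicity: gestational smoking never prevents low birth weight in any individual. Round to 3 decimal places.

PS ≈ 0.782

Let p₁ = 0.814, p₀ = 0.147.
Under exogeneity and monotonicity, PS = (p₁ − p₀) / (1 − p₀).
PS = (0.814 − 0.147) / (1 − 0.147) = 0.667 / 0.853 ≈ 0.7819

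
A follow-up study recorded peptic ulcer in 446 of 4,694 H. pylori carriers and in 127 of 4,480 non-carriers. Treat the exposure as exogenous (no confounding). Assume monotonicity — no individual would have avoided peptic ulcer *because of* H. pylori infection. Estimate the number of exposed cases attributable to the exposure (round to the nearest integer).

p₁ = P(outcome | exposed) = 446/4694 = 0.095015
p₀ = P(outcome | unexposed) = 127/4480 = 0.028348
PN = (p₁ − p₀)/p₁ = (0.095015 − 0.028348) / 0.095015 ≈ 0.70164.
Attributable cases ≈ PN × (exposed cases) = 0.70164 × 446 ≈ 312.93.

about 313 cases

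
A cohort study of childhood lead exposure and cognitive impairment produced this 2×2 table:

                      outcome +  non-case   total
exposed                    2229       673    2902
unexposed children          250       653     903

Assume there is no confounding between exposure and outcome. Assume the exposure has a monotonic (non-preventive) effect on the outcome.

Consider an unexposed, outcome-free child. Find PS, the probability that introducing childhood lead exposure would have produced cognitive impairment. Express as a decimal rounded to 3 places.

p₁ = P(outcome | exposed) = 2229/2902 = 0.76809
p₀ = P(outcome | unexposed) = 250/903 = 0.27685
Under exogeneity and monotonicity, PS = (p₁ − p₀) / (1 − p₀).
PS = (0.76809 − 0.27685) / (1 − 0.27685) = 0.49124 / 0.72315 ≈ 0.6793

PS ≈ 0.679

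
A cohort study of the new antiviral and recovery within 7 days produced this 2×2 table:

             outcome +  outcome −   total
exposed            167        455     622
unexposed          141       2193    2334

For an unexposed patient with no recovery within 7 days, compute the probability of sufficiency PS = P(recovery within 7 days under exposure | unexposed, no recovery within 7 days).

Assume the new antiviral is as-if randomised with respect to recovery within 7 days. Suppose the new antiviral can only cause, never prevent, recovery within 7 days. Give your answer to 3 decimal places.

PS ≈ 0.221

p₁ = P(outcome | exposed) = 167/622 = 0.26849
p₀ = P(outcome | unexposed) = 141/2334 = 0.060411
Under exogeneity and monotonicity, PS = (p₁ − p₀)/(1 − p₀).
PS = (0.26849 − 0.060411) / 0.93959 ≈ 0.2215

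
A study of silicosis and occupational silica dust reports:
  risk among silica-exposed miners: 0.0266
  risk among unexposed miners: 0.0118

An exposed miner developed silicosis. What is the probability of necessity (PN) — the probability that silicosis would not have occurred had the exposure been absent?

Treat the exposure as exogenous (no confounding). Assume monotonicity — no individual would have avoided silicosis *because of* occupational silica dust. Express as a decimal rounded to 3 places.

Let p₁ = 0.0266, p₀ = 0.0118.
Under exogeneity and monotonicity, PN = (p₁ − p₀) / p₁.
PN = (0.0266 − 0.0118) / 0.0266 = 0.0148 / 0.0266 ≈ 0.5564

PN ≈ 0.556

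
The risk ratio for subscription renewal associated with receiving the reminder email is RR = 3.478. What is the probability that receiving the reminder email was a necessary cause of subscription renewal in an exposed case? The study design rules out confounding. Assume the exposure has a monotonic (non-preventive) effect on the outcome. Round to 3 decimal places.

Under exogeneity and monotonicity, PN = (RR − 1) / RR = 1 − 1/RR.
PN = (3.478 − 1) / 3.478 = 2.478 / 3.478 ≈ 0.7125

PN ≈ 0.712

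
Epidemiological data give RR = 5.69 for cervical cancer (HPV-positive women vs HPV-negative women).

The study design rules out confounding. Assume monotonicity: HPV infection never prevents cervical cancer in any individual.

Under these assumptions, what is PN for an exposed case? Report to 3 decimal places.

PN ≈ 0.824

Under exogeneity and monotonicity, PN = (RR − 1) / RR = 1 − 1/RR.
PN = (5.69 − 1) / 5.69 = 4.69 / 5.69 ≈ 0.8243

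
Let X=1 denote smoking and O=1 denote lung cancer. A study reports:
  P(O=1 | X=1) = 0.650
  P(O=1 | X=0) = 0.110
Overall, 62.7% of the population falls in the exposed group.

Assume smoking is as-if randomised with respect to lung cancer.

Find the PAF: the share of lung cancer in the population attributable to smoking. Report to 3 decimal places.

Let p₁ = 0.65, p₀ = 0.11.
Overall risk P(Y=1) = π·p₁ + (1−π)·p₀ = 0.627×0.65 + 0.373×0.11 = 0.44858.
Under exogeneity, PAF = [P(Y=1) − p₀] / P(Y=1).
PAF = (0.44858 − 0.11) / 0.44858 ≈ 0.7548

PAF ≈ 0.755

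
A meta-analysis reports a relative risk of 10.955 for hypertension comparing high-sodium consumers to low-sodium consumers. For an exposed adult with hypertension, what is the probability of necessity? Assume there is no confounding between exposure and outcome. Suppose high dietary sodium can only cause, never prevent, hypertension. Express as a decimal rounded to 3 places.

Under exogeneity and monotonicity, PN = (RR − 1) / RR = 1 − 1/RR.
PN = (10.955 − 1) / 10.955 = 9.955 / 10.955 ≈ 0.9087

PN ≈ 0.909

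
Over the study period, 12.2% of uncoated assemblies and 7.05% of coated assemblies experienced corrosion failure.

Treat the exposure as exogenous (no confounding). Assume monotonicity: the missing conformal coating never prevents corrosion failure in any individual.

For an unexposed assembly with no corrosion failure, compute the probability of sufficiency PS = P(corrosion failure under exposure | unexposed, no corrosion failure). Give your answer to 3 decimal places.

p₁ = 0.122, p₀ = 0.0705.
Under exogeneity and monotonicity, PS = (p₁ − p₀) / (1 − p₀).
PS = (0.122 − 0.0705) / (1 − 0.0705) = 0.0515 / 0.9295 ≈ 0.0554

PS ≈ 0.055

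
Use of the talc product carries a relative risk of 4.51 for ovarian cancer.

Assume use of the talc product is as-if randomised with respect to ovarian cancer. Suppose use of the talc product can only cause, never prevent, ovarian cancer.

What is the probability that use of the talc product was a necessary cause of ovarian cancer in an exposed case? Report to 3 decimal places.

PN ≈ 0.778

Under exogeneity and monotonicity, PN = (RR − 1) / RR = 1 − 1/RR.
PN = (4.51 − 1) / 4.51 = 3.51 / 4.51 ≈ 0.7783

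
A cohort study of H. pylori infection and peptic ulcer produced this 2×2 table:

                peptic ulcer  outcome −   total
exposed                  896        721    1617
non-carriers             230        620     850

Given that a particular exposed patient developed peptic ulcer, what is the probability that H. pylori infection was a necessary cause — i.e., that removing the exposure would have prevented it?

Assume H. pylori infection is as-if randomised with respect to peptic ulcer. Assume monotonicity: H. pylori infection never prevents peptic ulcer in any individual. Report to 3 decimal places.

PN ≈ 0.512

p₁ = P(outcome | exposed) = 896/1617 = 0.55411
p₀ = P(outcome | unexposed) = 230/850 = 0.27059
Under exogeneity and monotonicity, PN = (p₁ − p₀) / p₁.
PN = (0.55411 − 0.27059) / 0.55411 = 0.28352 / 0.55411 ≈ 0.5117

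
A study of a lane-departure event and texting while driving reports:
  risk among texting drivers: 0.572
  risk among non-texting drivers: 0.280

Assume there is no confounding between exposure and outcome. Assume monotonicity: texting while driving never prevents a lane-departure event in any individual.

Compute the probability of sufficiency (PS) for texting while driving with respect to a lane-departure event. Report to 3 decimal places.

Let p₁ = 0.572, p₀ = 0.28.
Under exogeneity and monotonicity, PS = (p₁ − p₀) / (1 − p₀).
PS = (0.572 − 0.28) / (1 − 0.28) = 0.292 / 0.72 ≈ 0.4056

PS ≈ 0.406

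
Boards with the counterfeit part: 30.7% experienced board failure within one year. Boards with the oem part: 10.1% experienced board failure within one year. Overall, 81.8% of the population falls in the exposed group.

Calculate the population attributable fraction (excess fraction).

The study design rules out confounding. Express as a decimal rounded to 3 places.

PAF ≈ 0.625

p₁ = 0.307, p₀ = 0.101.
Overall risk P(Y=1) = π·p₁ + (1−π)·p₀ = 0.818×0.307 + 0.182×0.101 = 0.26951.
Under exogeneity, PAF = [P(Y=1) − p₀] / P(Y=1).
PAF = (0.26951 − 0.101) / 0.26951 ≈ 0.6252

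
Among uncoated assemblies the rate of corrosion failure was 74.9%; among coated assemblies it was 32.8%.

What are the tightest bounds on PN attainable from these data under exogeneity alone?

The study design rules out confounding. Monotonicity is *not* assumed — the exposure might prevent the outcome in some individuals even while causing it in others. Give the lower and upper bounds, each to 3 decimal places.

0.562 ≤ PN ≤ 0.897

p₁ = 0.749, p₀ = 0.328.
Under exogeneity alone the bounds on PN are max{0,(p₁−p₀)/p₁} ≤ PN ≤ min{1,(1−p₀)/p₁}.
  lower = (p₁ − p₀)/p₁ = 0.421 / 0.749 ≈ 0.5621
  upper = min{1, (1 − p₀)/p₁} = 0.672 / 0.749 ≈ 0.8972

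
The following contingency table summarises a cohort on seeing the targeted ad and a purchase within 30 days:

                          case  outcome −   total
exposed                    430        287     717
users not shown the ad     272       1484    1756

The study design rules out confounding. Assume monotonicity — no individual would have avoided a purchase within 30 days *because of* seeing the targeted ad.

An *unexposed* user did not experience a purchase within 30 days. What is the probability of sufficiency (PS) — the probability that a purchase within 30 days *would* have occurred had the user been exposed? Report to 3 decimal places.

PS ≈ 0.526

p₁ = P(outcome | exposed) = 430/717 = 0.59972
p₀ = P(outcome | unexposed) = 272/1756 = 0.1549
Under exogeneity and monotonicity, PS = (p₁ − p₀)/(1 − p₀).
PS = (0.59972 − 0.1549) / 0.8451 ≈ 0.5264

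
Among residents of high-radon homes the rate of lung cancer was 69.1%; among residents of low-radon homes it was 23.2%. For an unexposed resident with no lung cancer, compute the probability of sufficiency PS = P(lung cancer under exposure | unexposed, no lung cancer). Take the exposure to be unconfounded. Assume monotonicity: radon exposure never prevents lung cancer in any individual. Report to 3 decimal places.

p₁ = 0.691, p₀ = 0.232.
Under exogeneity and monotonicity, PS = (p₁ − p₀) / (1 − p₀).
PS = (0.691 − 0.232) / (1 − 0.232) = 0.459 / 0.768 ≈ 0.5977

PS ≈ 0.598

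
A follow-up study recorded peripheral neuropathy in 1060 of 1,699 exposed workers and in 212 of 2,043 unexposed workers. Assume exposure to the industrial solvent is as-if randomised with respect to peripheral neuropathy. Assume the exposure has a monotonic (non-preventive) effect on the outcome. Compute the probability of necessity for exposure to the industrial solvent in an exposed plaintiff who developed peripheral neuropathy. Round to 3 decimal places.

PN ≈ 0.834

p₁ = P(outcome | exposed) = 1060/1699 = 0.6239
p₀ = P(outcome | unexposed) = 212/2043 = 0.10377
Under exogeneity and monotonicity, PN = (p₁ − p₀) / p₁.
PN = (0.6239 − 0.10377) / 0.6239 = 0.52013 / 0.6239 ≈ 0.8337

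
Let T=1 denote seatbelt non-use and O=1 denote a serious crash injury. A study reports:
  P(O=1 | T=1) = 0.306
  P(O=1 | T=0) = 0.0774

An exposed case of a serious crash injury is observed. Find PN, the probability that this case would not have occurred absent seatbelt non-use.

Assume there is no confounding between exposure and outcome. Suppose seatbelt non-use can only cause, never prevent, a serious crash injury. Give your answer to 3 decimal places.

Let p₁ = 0.306, p₀ = 0.0774.
Under exogeneity and monotonicity, PN = (p₁ − p₀) / p₁.
PN = (0.306 − 0.0774) / 0.306 = 0.2286 / 0.306 ≈ 0.7471

PN ≈ 0.747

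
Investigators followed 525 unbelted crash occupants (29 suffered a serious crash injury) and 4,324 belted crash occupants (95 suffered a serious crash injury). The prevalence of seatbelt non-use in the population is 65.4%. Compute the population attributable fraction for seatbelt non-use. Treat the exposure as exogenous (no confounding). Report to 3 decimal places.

p₁ = P(outcome | exposed) = 29/525 = 0.055238
p₀ = P(outcome | unexposed) = 95/4324 = 0.02197
Overall risk P(Y=1) = π·p₁ + (1−π)·p₀ = 0.654×0.055238 + 0.346×0.02197 = 0.043727.
Under exogeneity, PAF = [P(Y=1) − p₀] / P(Y=1).
PAF = (0.043727 − 0.02197) / 0.043727 ≈ 0.4976

PAF ≈ 0.498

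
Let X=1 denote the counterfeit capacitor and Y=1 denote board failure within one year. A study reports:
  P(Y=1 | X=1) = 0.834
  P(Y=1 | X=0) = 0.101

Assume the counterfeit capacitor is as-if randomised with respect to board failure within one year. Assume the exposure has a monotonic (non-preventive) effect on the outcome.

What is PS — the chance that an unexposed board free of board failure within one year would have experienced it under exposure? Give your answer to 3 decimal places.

Let p₁ = 0.834, p₀ = 0.101.
Under exogeneity and monotonicity, PS = (p₁ − p₀) / (1 − p₀).
PS = (0.834 − 0.101) / (1 − 0.101) = 0.733 / 0.899 ≈ 0.8154

PS ≈ 0.815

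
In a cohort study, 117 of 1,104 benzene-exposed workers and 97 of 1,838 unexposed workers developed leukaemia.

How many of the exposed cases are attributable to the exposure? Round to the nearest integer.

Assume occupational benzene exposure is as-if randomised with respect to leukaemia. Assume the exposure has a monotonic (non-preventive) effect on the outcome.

p₁ = P(outcome | exposed) = 117/1104 = 0.10598
p₀ = P(outcome | unexposed) = 97/1838 = 0.052775
PN = (p₁ − p₀)/p₁ = (0.10598 − 0.052775) / 0.10598 ≈ 0.50202.
Attributable cases ≈ PN × (exposed cases) = 0.50202 × 117 ≈ 58.74.

about 59 cases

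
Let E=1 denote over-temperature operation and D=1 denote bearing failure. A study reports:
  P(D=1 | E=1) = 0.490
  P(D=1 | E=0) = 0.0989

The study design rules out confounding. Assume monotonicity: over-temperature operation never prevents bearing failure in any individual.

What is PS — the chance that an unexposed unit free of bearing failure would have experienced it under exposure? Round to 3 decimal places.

Let p₁ = 0.49, p₀ = 0.0989.
Under exogeneity and monotonicity, PS = (p₁ − p₀) / (1 − p₀).
PS = (0.49 − 0.0989) / (1 − 0.0989) = 0.3911 / 0.9011 ≈ 0.4340

PS ≈ 0.434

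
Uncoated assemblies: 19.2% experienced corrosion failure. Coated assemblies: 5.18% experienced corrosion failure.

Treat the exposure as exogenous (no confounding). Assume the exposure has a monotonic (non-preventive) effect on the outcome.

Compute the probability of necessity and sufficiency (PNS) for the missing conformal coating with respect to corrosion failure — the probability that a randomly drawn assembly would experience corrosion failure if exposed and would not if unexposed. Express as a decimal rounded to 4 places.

PNS ≈ 0.1402

p₁ = 0.192, p₀ = 0.0518.
Under exogeneity and monotonicity, PNS = p₁ − p₀.
PNS = 0.192 − 0.0518 = 0.1402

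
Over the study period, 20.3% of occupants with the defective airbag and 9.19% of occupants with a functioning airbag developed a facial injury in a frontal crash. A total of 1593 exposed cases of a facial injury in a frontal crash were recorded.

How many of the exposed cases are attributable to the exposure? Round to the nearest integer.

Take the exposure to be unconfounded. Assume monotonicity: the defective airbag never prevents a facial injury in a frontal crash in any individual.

p₁ = 0.203, p₀ = 0.0919.
PN = (p₁ − p₀)/p₁ = (0.203 − 0.0919) / 0.203 ≈ 0.54729.
Attributable cases ≈ PN × (exposed cases) = 0.54729 × 1593 ≈ 871.83.

about 872 cases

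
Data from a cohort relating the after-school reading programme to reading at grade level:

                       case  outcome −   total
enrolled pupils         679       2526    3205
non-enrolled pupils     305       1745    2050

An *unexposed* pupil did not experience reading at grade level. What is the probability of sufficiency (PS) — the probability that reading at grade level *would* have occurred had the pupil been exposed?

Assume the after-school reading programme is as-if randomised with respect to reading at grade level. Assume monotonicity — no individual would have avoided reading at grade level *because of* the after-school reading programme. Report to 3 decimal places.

PS ≈ 0.074

p₁ = P(outcome | exposed) = 679/3205 = 0.21186
p₀ = P(outcome | unexposed) = 305/2050 = 0.14878
Under exogeneity and monotonicity, PS = (p₁ − p₀)/(1 − p₀).
PS = (0.21186 − 0.14878) / 0.85122 ≈ 0.0741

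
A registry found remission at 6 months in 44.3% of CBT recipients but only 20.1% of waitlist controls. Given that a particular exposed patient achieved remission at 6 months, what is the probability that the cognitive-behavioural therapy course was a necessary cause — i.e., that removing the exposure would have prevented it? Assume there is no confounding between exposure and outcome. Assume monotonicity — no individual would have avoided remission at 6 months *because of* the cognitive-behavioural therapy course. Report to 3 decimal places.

p₁ = 0.443, p₀ = 0.201.
Under exogeneity and monotonicity, PN = (p₁ − p₀) / p₁.
PN = (0.443 − 0.201) / 0.443 = 0.242 / 0.443 ≈ 0.5463

PN ≈ 0.546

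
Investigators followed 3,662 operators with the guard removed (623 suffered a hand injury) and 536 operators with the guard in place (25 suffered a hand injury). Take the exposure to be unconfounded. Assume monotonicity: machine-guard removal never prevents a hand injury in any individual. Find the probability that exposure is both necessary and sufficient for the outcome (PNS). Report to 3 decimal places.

p₁ = P(outcome | exposed) = 623/3662 = 0.17013
p₀ = P(outcome | unexposed) = 25/536 = 0.046642
Under exogeneity and monotonicity, PNS = p₁ − p₀.
PNS = 0.17013 − 0.046642 = 0.12348

PNS ≈ 0.123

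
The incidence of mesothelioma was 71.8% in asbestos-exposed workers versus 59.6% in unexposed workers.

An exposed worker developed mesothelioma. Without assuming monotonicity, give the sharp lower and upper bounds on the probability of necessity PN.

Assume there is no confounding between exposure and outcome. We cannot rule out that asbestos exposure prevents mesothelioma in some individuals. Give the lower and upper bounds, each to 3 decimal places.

0.170 ≤ PN ≤ 0.563

p₁ = 0.718, p₀ = 0.596.
Under exogeneity alone the bounds on PN are max{0,(p₁−p₀)/p₁} ≤ PN ≤ min{1,(1−p₀)/p₁}.
  lower = (p₁ − p₀)/p₁ = 0.122 / 0.718 ≈ 0.1699
  upper = min{1, (1 − p₀)/p₁} = 0.404 / 0.718 ≈ 0.5627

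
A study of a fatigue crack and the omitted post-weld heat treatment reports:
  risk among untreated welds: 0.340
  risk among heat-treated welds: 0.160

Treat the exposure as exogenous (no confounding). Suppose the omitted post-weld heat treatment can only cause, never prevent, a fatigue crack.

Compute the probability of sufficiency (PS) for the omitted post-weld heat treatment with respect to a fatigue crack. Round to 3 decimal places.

PS ≈ 0.214

Let p₁ = 0.34, p₀ = 0.16.
Under exogeneity and monotonicity, PS = (p₁ − p₀) / (1 − p₀).
PS = (0.34 − 0.16) / (1 − 0.16) = 0.18 / 0.84 ≈ 0.2143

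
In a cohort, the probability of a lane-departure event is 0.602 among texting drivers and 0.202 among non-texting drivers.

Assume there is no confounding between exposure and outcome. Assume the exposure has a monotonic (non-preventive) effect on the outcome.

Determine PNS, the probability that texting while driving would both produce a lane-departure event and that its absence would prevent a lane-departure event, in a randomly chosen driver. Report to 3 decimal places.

PNS ≈ 0.400

Let p₁ = 0.602, p₀ = 0.202.
Under exogeneity and monotonicity, PNS = p₁ − p₀.
PNS = 0.602 − 0.202 = 0.4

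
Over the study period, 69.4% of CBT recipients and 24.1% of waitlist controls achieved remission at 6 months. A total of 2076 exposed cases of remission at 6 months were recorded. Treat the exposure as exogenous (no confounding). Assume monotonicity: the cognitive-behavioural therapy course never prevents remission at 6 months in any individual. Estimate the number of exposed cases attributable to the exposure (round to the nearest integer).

p₁ = 0.694, p₀ = 0.241.
PN = (p₁ − p₀)/p₁ = (0.694 − 0.241) / 0.694 ≈ 0.65274.
Attributable cases ≈ PN × (exposed cases) = 0.65274 × 2076 ≈ 1355.08.

about 1355 cases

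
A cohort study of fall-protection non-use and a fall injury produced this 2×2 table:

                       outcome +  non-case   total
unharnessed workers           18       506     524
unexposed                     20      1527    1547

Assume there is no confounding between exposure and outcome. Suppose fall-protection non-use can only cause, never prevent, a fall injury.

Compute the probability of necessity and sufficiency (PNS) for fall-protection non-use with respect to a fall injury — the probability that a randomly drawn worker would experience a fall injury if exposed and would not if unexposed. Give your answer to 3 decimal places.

PNS ≈ 0.021

p₁ = P(outcome | exposed) = 18/524 = 0.034351
p₀ = P(outcome | unexposed) = 20/1547 = 0.012928
Under exogeneity and monotonicity, PNS = p₁ − p₀.
PNS = 0.034351 − 0.012928 = 0.021423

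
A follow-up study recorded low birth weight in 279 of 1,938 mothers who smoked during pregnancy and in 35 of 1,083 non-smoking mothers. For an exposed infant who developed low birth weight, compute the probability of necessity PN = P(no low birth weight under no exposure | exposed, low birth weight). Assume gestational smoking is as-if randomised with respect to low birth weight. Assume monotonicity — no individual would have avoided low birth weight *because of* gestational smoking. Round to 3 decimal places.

p₁ = P(outcome | exposed) = 279/1938 = 0.14396
p₀ = P(outcome | unexposed) = 35/1083 = 0.032318
Under exogeneity and monotonicity, PN = (p₁ − p₀) / p₁.
PN = (0.14396 − 0.032318) / 0.14396 = 0.11165 / 0.14396 ≈ 0.7755

PN ≈ 0.776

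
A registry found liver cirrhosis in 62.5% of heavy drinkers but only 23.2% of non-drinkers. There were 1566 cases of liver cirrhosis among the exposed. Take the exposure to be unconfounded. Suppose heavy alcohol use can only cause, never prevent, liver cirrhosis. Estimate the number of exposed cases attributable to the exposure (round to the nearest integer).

about 985 cases

p₁ = 0.625, p₀ = 0.232.
PN = (p₁ − p₀)/p₁ = (0.625 − 0.232) / 0.625 ≈ 0.62880.
Attributable cases ≈ PN × (exposed cases) = 0.62880 × 1566 ≈ 984.70.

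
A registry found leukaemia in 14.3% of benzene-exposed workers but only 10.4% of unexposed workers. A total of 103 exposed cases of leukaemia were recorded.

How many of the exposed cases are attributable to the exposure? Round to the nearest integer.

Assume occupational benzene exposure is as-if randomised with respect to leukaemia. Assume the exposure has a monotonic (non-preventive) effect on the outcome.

about 28 cases

p₁ = 0.143, p₀ = 0.104.
PN = (p₁ − p₀)/p₁ = (0.143 − 0.104) / 0.143 ≈ 0.27273.
Attributable cases ≈ PN × (exposed cases) = 0.27273 × 103 ≈ 28.09.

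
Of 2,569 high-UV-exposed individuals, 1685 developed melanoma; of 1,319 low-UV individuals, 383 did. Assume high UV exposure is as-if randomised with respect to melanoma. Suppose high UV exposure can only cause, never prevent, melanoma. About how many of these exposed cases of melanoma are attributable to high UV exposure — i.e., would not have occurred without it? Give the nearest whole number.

about 939 cases

p₁ = P(outcome | exposed) = 1685/2569 = 0.6559
p₀ = P(outcome | unexposed) = 383/1319 = 0.29037
PN = (p₁ − p₀)/p₁ = (0.6559 − 0.29037) / 0.6559 ≈ 0.55729.
Attributable cases ≈ PN × (exposed cases) = 0.55729 × 1685 ≈ 939.04.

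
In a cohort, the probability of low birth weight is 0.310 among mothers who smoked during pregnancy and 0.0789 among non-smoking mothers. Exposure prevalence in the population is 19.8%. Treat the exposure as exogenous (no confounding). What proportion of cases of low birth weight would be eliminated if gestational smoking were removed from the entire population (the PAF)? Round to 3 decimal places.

PAF ≈ 0.367

Let p₁ = 0.31, p₀ = 0.0789.
Overall risk P(Y=1) = π·p₁ + (1−π)·p₀ = 0.198×0.31 + 0.802×0.0789 = 0.12466.
Under exogeneity, PAF = [P(Y=1) − p₀] / P(Y=1).
PAF = (0.12466 − 0.0789) / 0.12466 ≈ 0.3671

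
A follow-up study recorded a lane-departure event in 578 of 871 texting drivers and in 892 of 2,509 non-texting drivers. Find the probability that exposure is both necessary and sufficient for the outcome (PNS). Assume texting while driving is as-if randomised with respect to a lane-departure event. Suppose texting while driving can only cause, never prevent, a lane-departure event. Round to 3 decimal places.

p₁ = P(outcome | exposed) = 578/871 = 0.66361
p₀ = P(outcome | unexposed) = 892/2509 = 0.35552
Under exogeneity and monotonicity, PNS = p₁ − p₀.
PNS = 0.66361 − 0.35552 = 0.30808

PNS ≈ 0.308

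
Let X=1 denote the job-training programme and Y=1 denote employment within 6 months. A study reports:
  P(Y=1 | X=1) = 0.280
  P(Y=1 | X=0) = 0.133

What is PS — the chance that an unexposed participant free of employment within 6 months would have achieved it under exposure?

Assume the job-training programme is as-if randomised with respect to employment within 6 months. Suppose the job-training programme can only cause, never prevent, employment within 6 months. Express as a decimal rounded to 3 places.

Let p₁ = 0.28, p₀ = 0.133.
Under exogeneity and monotonicity, PS = (p₁ − p₀) / (1 − p₀).
PS = (0.28 − 0.133) / (1 − 0.133) = 0.147 / 0.867 ≈ 0.1696

PS ≈ 0.170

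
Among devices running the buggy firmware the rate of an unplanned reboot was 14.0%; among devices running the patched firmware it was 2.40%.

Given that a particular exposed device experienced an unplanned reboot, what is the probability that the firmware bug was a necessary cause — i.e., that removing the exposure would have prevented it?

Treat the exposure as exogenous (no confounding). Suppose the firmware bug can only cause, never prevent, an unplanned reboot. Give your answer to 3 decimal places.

PN ≈ 0.829

p₁ = 0.14, p₀ = 0.024.
Under exogeneity and monotonicity, PN = (p₁ − p₀) / p₁.
PN = (0.14 − 0.024) / 0.14 = 0.116 / 0.14 ≈ 0.8286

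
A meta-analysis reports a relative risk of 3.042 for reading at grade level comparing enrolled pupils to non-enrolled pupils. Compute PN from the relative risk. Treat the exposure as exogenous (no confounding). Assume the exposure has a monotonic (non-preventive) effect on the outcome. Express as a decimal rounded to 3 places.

Under exogeneity and monotonicity, PN = (RR − 1) / RR = 1 − 1/RR.
PN = (3.042 − 1) / 3.042 = 2.042 / 3.042 ≈ 0.6713

PN ≈ 0.671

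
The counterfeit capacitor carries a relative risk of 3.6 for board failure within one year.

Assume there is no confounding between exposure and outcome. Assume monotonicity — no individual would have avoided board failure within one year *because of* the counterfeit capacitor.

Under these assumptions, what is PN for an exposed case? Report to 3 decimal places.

Under exogeneity and monotonicity, PN = (RR − 1) / RR = 1 − 1/RR.
PN = (3.6 − 1) / 3.6 = 2.6 / 3.6 ≈ 0.7222

PN ≈ 0.722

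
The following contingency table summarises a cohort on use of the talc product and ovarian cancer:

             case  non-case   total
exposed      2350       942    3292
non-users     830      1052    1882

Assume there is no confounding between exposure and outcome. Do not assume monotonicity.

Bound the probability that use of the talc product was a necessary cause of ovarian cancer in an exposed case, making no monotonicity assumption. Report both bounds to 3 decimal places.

p₁ = P(outcome | exposed) = 2350/3292 = 0.71385
p₀ = P(outcome | unexposed) = 830/1882 = 0.44102
Under exogeneity alone the bounds on PN are max{0,(p₁−p₀)/p₁} ≤ PN ≤ min{1,(1−p₀)/p₁}.
  lower = (p₁ − p₀)/p₁ = 0.27283 / 0.71385 ≈ 0.3822
  upper = min{1, (1 − p₀)/p₁} = 0.55898 / 0.71385 ≈ 0.7830

0.382 ≤ PN ≤ 0.783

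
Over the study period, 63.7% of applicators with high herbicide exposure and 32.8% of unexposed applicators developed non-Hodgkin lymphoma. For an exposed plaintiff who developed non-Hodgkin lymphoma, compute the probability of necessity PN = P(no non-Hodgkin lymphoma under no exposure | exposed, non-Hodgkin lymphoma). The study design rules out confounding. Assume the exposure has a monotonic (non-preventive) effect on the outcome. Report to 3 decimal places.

p₁ = 0.637, p₀ = 0.328.
Under exogeneity and monotonicity, PN = (p₁ − p₀) / p₁.
PN = (0.637 − 0.328) / 0.637 = 0.309 / 0.637 ≈ 0.4851

PN ≈ 0.485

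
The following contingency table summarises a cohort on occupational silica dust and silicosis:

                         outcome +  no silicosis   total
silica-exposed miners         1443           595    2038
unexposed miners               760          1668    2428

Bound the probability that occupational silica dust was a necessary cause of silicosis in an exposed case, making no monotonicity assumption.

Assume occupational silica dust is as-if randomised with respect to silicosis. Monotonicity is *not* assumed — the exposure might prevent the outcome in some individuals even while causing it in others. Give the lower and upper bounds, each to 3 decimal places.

p₁ = P(outcome | exposed) = 1443/2038 = 0.70805
p₀ = P(outcome | unexposed) = 760/2428 = 0.31301
Under exogeneity alone the bounds on PN are max{0,(p₁−p₀)/p₁} ≤ PN ≤ min{1,(1−p₀)/p₁}.
  lower = (p₁ − p₀)/p₁ = 0.39503 / 0.70805 ≈ 0.5579
  upper = min{1, (1 − p₀)/p₁} = 0.68699 / 0.70805 ≈ 0.9703

0.558 ≤ PN ≤ 0.970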